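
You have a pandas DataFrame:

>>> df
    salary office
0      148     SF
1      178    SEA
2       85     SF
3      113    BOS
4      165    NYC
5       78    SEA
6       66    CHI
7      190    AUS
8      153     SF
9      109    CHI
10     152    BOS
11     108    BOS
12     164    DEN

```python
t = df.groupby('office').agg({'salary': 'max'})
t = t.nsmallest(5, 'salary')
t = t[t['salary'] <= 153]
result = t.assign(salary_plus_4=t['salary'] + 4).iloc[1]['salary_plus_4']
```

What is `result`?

156

group by office, max of salary:
        salary
office        
AUS        190
BOS        152
CHI        109
DEN        164
NYC        165
SEA        178
SF         153
take 5 rows with smallest salary:
        salary
office        
CHI        109
BOS        152
SF         153
DEN        164
NYC        165
filter rows where salary <= 153:
        salary
office        
CHI        109
BOS        152
SF         153
add column salary_plus_4 = t['salary'] + 4:
        salary  salary_plus_4
office                       
CHI        109            113
BOS        152            156
SF         153            157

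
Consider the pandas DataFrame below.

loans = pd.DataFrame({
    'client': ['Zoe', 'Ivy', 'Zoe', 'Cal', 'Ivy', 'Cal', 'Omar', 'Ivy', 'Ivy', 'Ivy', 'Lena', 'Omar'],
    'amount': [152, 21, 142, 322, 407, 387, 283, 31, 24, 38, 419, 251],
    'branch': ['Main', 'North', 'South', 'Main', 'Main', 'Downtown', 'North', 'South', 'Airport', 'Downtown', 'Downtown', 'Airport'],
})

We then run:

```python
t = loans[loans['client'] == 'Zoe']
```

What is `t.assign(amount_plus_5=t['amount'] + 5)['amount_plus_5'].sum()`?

filter rows where client == 'Zoe':
  client  amount branch
0    Zoe     152   Main
2    Zoe     142  South
add column amount_plus_5 = t['amount'] + 5:
  client  amount branch  amount_plus_5
0    Zoe     152   Main            157
2    Zoe     142  South            147
Hence 304.

304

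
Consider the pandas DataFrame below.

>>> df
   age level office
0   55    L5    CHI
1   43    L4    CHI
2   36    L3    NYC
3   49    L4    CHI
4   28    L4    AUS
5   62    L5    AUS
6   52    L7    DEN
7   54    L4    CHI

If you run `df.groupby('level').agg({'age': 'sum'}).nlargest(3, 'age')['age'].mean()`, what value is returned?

114.333333333

group by level, sum of age:
       age
level     
L3      36
L4     174
L5     117
L7      52
take 3 rows with largest age:
       age
level     
L4     174
L5     117
L7      52
Then the mean of column 'age': 114.333333333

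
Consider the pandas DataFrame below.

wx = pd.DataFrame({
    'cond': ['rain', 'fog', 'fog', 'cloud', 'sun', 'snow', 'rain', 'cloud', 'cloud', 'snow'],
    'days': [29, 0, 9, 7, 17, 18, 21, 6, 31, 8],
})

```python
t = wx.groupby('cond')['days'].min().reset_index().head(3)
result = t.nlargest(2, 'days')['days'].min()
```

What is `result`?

6

group by cond, min of days:
cond
cloud     6
fog       0
rain     21
snow      8
sun      17
Name: days, dtype: int64
reset_index():
    cond  days
0  cloud     6
1    fog     0
2   rain    21
3   snow     8
4    sun    17
take first 3 rows:
    cond  days
0  cloud     6
1    fog     0
2   rain    21
take 2 rows with largest days:
    cond  days
2   rain    21
0  cloud     6
min of column 'days' → 6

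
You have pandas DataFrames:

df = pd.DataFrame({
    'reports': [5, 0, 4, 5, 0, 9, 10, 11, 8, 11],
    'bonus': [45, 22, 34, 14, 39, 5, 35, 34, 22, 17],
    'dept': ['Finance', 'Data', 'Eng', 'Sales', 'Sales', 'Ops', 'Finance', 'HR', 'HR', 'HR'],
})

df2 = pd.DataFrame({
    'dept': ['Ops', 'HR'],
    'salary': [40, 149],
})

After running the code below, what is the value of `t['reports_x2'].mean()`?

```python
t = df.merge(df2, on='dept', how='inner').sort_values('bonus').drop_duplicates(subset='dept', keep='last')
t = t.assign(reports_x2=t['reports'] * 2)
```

20.0

merge on 'dept' (how='inner') → 4 rows:
   reports  bonus dept  salary
0        9      5  Ops      40
1       11     34   HR     149
2        8     22   HR     149
3       11     17   HR     149
sort by bonus:
   reports  bonus dept  salary
0        9      5  Ops      40
3       11     17   HR     149
2        8     22   HR     149
1       11     34   HR     149
drop duplicate dept (keep=last):
   reports  bonus dept  salary
0        9      5  Ops      40
1       11     34   HR     149
add column reports_x2 = t['reports'] * 2:
   reports  bonus dept  salary  reports_x2
0        9      5  Ops      40          18
1       11     34   HR     149          22
So mean() = 20.0.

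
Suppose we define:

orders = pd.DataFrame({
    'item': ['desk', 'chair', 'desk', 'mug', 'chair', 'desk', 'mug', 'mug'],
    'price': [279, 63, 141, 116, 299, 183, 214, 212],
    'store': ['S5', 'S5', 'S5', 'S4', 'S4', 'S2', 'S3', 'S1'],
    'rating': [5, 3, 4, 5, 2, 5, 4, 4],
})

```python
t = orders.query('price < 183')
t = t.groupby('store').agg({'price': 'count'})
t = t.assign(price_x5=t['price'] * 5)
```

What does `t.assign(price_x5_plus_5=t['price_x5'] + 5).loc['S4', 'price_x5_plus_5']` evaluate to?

filter rows where price < 183:
    item  price store  rating
1  chair     63    S5       3
2   desk    141    S5       4
3    mug    116    S4       5
group by store, count of price:
       price
store       
S4         1
S5         2
add column price_x5 = t['price'] * 5:
       price  price_x5
store                 
S4         1         5
S5         2        10
add column price_x5_plus_5 = t['price_x5'] + 5:
       price  price_x5  price_x5_plus_5
store                                  
S4         1         5               10
S5         2        10               15
Then the value at row 'S4', column 'price_x5_plus_5': 10

10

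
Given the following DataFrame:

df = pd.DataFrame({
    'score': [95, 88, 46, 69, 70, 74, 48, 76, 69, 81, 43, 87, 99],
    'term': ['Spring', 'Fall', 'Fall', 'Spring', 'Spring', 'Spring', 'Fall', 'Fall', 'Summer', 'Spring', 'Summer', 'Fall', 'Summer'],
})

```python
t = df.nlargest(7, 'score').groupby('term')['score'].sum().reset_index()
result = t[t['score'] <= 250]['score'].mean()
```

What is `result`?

174.5

take 7 rows with largest score:
    score    term
12     99  Summer
0      95  Spring
1      88    Fall
11     87    Fall
9      81  Spring
7      76    Fall
5      74  Spring
group by term, sum of score:
term
Fall      251
Spring    250
Summer     99
Name: score, dtype: int64
reset_index():
     term  score
0    Fall    251
1  Spring    250
2  Summer     99
filter rows where score <= 250:
     term  score
1  Spring    250
2  Summer     99
mean of column 'score' → 174.5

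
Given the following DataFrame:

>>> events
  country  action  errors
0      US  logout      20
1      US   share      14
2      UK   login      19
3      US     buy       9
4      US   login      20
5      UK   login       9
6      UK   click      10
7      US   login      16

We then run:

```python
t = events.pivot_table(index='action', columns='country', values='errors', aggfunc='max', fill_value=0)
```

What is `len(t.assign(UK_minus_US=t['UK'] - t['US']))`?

pivot: rows=action, cols=country, max(errors):
country  UK  US
action         
buy       0   9
click    10   0
login    19  20
logout    0  20
share     0  14
add column UK_minus_US = t['UK'] - t['US']:
country  UK  US  UK_minus_US
action                      
buy       0   9           -9
click    10   0           10
login    19  20           -1
logout    0  20          -20
share     0  14          -14

5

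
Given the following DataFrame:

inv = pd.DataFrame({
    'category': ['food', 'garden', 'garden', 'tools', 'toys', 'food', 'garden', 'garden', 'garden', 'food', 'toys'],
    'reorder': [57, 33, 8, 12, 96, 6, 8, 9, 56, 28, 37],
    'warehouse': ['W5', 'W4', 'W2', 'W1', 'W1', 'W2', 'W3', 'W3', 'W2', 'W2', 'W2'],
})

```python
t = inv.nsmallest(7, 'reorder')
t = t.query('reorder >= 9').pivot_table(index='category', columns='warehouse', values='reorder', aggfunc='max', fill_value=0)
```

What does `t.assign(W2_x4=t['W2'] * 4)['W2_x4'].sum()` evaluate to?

112

take 7 rows with smallest reorder:
  category  reorder warehouse
5     food        6        W2
2   garden        8        W2
6   garden        8        W3
7   garden        9        W3
3    tools       12        W1
9     food       28        W2
1   garden       33        W4
filter rows where reorder >= 9:
  category  reorder warehouse
7   garden        9        W3
3    tools       12        W1
9     food       28        W2
1   garden       33        W4
pivot: rows=category, cols=warehouse, max(reorder):
warehouse  W1  W2  W3  W4
category                 
food        0  28   0   0
garden      0   0   9  33
tools      12   0   0   0
add column W2_x4 = t['W2'] * 4:
warehouse  W1  W2  W3  W4  W2_x4
category                        
food        0  28   0   0    112
garden      0   0   9  33      0
tools      12   0   0   0      0
So sum() = 112.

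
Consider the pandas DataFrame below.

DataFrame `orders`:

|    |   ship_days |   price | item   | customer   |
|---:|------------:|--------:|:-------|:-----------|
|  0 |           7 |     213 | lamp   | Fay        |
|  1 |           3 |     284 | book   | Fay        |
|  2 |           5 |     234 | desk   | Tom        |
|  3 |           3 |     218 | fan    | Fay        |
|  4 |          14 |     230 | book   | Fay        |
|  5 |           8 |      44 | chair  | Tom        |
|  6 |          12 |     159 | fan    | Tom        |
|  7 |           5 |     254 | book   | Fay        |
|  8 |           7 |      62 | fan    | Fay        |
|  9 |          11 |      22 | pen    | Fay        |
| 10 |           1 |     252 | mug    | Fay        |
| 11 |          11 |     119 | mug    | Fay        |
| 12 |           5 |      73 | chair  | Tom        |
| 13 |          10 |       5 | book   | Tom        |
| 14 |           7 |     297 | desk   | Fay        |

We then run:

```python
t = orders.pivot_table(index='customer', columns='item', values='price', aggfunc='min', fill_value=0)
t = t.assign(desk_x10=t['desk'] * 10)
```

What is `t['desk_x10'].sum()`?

pivot: rows=customer, cols=item, min(price):
item      book  chair  desk  fan  lamp  mug  pen
customer                                        
Fay        230      0   297   62   213  119   22
Tom          5     44   234  159     0    0    0
add column desk_x10 = t['desk'] * 10:
item      book  chair  desk  fan  lamp  mug  pen  desk_x10
customer                                                  
Fay        230      0   297   62   213  119   22      2970
Tom          5     44   234  159     0    0    0      2340

5310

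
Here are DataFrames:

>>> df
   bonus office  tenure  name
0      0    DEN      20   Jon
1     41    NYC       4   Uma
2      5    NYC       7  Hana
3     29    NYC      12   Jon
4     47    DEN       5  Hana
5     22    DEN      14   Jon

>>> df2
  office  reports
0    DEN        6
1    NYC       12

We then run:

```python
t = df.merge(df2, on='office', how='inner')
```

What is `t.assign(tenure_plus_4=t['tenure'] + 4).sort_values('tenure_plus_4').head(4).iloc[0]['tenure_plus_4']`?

8

merge on 'office' (how='inner') → 6 rows:
   bonus office  tenure  name  reports
0      0    DEN      20   Jon        6
1     41    NYC       4   Uma       12
2      5    NYC       7  Hana       12
3     29    NYC      12   Jon       12
4     47    DEN       5  Hana        6
5     22    DEN      14   Jon        6
add column tenure_plus_4 = t['tenure'] + 4:
   bonus office  tenure  name  reports  tenure_plus_4
0      0    DEN      20   Jon        6             24
1     41    NYC       4   Uma       12              8
2      5    NYC       7  Hana       12             11
3     29    NYC      12   Jon       12             16
4     47    DEN       5  Hana        6              9
5     22    DEN      14   Jon        6             18
sort by tenure_plus_4:
   bonus office  tenure  name  reports  tenure_plus_4
1     41    NYC       4   Uma       12              8
4     47    DEN       5  Hana        6              9
2      5    NYC       7  Hana       12             11
3     29    NYC      12   Jon       12             16
5     22    DEN      14   Jon        6             18
0      0    DEN      20   Jon        6             24
take first 4 rows:
   bonus office  tenure  name  reports  tenure_plus_4
1     41    NYC       4   Uma       12              8
4     47    DEN       5  Hana        6              9
2      5    NYC       7  Hana       12             11
3     29    NYC      12   Jon       12             16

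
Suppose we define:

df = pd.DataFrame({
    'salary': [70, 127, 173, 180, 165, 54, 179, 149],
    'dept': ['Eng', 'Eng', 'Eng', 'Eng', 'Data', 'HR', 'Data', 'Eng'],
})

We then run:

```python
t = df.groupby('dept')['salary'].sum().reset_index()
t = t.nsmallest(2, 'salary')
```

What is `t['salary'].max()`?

344

group by dept, sum of salary:
dept
Data    344
Eng     699
HR       54
Name: salary, dtype: int64
reset_index():
   dept  salary
0  Data     344
1   Eng     699
2    HR      54
take 2 rows with smallest salary:
   dept  salary
2    HR      54
0  Data     344
So max() = 344.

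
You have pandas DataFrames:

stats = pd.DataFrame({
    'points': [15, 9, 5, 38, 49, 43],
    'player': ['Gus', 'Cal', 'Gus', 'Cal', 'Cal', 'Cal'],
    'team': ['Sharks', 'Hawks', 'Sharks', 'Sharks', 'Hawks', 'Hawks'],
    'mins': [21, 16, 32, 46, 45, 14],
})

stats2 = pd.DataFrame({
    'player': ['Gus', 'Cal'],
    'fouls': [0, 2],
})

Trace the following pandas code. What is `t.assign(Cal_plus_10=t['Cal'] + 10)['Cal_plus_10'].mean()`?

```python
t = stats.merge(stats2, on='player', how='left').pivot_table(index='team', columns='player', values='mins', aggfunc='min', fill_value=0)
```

merge on 'player' (how='left') → 6 rows:
   points player    team  mins  fouls
0      15    Gus  Sharks    21      0
1       9    Cal   Hawks    16      2
2       5    Gus  Sharks    32      0
3      38    Cal  Sharks    46      2
4      49    Cal   Hawks    45      2
5      43    Cal   Hawks    14      2
pivot: rows=team, cols=player, min(mins):
player  Cal  Gus
team            
Hawks    14    0
Sharks   46   21
add column Cal_plus_10 = t['Cal'] + 10:
player  Cal  Gus  Cal_plus_10
team                         
Hawks    14    0           24
Sharks   46   21           56

40.0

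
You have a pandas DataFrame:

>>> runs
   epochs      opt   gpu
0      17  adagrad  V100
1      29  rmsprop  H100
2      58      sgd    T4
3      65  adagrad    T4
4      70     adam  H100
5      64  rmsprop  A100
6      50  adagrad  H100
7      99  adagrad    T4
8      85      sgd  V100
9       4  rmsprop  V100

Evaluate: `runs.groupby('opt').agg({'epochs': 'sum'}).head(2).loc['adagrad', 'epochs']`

group by opt, sum of epochs:
         epochs
opt            
adagrad     231
adam         70
rmsprop      97
sgd         143
take first 2 rows:
         epochs
opt            
adagrad     231
adam         70
value at row 'adagrad', column 'epochs' → 231

231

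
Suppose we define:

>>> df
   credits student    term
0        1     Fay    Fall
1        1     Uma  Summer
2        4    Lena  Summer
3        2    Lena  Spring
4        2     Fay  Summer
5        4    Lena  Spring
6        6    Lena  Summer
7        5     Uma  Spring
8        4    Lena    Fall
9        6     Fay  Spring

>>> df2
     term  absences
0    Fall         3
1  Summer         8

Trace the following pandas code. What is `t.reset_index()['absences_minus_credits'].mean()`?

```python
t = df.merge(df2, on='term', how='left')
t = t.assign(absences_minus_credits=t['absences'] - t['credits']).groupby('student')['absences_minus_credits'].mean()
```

merge on 'term' (how='left') → 10 rows:
   credits student    term  absences
0        1     Fay    Fall       3.0
1        1     Uma  Summer       8.0
2        4    Lena  Summer       8.0
3        2    Lena  Spring       NaN
4        2     Fay  Summer       8.0
5        4    Lena  Spring       NaN
6        6    Lena  Summer       8.0
7        5     Uma  Spring       NaN
8        4    Lena    Fall       3.0
9        6     Fay  Spring       NaN
add column absences_minus_credits = t['absences'] - t['credits']:
   credits student    term  absences  absences_minus_credits
0        1     Fay    Fall       3.0                     2.0
1        1     Uma  Summer       8.0                     7.0
2        4    Lena  Summer       8.0                     4.0
3        2    Lena  Spring       NaN                     NaN
4        2     Fay  Summer       8.0                     6.0
5        4    Lena  Spring       NaN                     NaN
6        6    Lena  Summer       8.0                     2.0
7        5     Uma  Spring       NaN                     NaN
8        4    Lena    Fall       3.0                    -1.0
9        6     Fay  Spring       NaN                     NaN
group by student, mean of absences_minus_credits:
student
Fay     4.000000
Lena    1.666667
Uma     7.000000
Name: absences_minus_credits, dtype: float64
reset_index():
  student  absences_minus_credits
0     Fay                4.000000
1    Lena                1.666667
2     Uma                7.000000
Finally, mean of column 'absences_minus_credits' = 4.22222222222.

4.22222222222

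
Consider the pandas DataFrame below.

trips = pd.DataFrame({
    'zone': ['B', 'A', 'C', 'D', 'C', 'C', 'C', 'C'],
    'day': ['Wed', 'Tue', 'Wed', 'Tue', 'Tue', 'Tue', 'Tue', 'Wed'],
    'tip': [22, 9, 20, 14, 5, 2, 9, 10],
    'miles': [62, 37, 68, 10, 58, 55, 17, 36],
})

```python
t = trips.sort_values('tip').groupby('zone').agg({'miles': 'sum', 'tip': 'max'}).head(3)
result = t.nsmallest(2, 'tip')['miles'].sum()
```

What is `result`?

sort by tip:
  zone  day  tip  miles
5    C  Tue    2     55
4    C  Tue    5     58
1    A  Tue    9     37
6    C  Tue    9     17
7    C  Wed   10     36
3    D  Tue   14     10
2    C  Wed   20     68
0    B  Wed   22     62
group by zone: sum(miles), max(tip):
      miles  tip
zone            
A        37    9
B        62   22
C       234   20
D        10   14
take first 3 rows:
      miles  tip
zone            
A        37    9
B        62   22
C       234   20
take 2 rows with smallest tip:
      miles  tip
zone            
A        37    9
C       234   20
Hence 271.

271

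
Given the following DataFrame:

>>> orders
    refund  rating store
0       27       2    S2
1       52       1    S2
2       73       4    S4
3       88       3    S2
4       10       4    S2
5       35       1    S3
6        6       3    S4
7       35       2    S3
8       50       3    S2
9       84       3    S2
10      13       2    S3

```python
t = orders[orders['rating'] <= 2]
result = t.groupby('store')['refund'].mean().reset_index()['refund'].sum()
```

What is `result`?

67.1666666667

filter rows where rating <= 2:
    refund  rating store
0       27       2    S2
1       52       1    S2
5       35       1    S3
7       35       2    S3
10      13       2    S3
group by store, mean of refund:
store
S2    39.500000
S3    27.666667
Name: refund, dtype: float64
reset_index():
  store     refund
0    S2  39.500000
1    S3  27.666667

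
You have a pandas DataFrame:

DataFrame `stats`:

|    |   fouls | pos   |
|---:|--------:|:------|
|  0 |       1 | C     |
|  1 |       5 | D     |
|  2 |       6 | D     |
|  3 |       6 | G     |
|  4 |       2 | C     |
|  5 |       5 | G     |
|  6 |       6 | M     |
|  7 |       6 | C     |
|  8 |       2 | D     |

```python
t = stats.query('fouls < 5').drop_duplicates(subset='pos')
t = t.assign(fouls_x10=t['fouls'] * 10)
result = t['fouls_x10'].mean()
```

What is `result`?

filter rows where fouls < 5:
   fouls pos
0      1   C
4      2   C
8      2   D
drop duplicate pos (keep=first):
   fouls pos
0      1   C
8      2   D
add column fouls_x10 = t['fouls'] * 10:
   fouls pos  fouls_x10
0      1   C         10
8      2   D         20
mean of column 'fouls_x10' → 15.0

15.0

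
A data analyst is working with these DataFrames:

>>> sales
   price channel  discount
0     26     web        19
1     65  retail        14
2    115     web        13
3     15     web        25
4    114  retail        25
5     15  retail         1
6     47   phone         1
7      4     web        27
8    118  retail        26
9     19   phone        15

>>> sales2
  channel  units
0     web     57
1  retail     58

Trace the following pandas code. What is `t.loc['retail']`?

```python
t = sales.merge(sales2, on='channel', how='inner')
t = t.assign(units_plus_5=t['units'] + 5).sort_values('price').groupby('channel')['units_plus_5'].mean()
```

63.0

merge on 'channel' (how='inner') → 8 rows:
   price channel  discount  units
0     26     web        19     57
1     65  retail        14     58
2    115     web        13     57
3     15     web        25     57
4    114  retail        25     58
5     15  retail         1     58
6      4     web        27     57
7    118  retail        26     58
add column units_plus_5 = t['units'] + 5:
   price channel  discount  units  units_plus_5
0     26     web        19     57            62
1     65  retail        14     58            63
2    115     web        13     57            62
3     15     web        25     57            62
4    114  retail        25     58            63
5     15  retail         1     58            63
6      4     web        27     57            62
7    118  retail        26     58            63
sort by price:
   price channel  discount  units  units_plus_5
6      4     web        27     57            62
3     15     web        25     57            62
5     15  retail         1     58            63
0     26     web        19     57            62
1     65  retail        14     58            63
4    114  retail        25     58            63
2    115     web        13     57            62
7    118  retail        26     58            63
group by channel, mean of units_plus_5:
channel
retail    63.0
web       62.0
Name: units_plus_5, dtype: float64
Reading off the value at index 'retail', we get 63.0.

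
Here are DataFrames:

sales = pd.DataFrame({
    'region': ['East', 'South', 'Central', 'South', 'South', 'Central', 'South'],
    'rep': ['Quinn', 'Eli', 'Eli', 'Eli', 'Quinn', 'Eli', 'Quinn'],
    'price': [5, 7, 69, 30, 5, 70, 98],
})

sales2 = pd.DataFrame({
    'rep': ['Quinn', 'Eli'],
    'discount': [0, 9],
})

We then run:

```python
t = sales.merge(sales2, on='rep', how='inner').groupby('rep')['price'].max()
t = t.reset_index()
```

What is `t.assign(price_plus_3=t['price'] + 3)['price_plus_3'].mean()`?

merge on 'rep' (how='inner') → 7 rows:
    region    rep  price  discount
0     East  Quinn      5         0
1    South    Eli      7         9
2  Central    Eli     69         9
3    South    Eli     30         9
4    South  Quinn      5         0
5  Central    Eli     70         9
6    South  Quinn     98         0
group by rep, max of price:
rep
Eli      70
Quinn    98
Name: price, dtype: int64
reset_index():
     rep  price
0    Eli     70
1  Quinn     98
add column price_plus_3 = t['price'] + 3:
     rep  price  price_plus_3
0    Eli     70            73
1  Quinn     98           101
mean of column 'price_plus_3' → 87.0

87.0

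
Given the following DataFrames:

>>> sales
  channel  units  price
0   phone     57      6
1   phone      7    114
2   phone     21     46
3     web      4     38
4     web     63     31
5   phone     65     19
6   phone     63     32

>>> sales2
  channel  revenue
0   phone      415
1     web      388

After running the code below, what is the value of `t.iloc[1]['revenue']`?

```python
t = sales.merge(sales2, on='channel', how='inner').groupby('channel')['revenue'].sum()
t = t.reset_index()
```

merge on 'channel' (how='inner') → 7 rows:
  channel  units  price  revenue
0   phone     57      6      415
1   phone      7    114      415
2   phone     21     46      415
3     web      4     38      388
4     web     63     31      388
5   phone     65     19      415
6   phone     63     32      415
group by channel, sum of revenue:
channel
phone    2075
web       776
Name: revenue, dtype: int64
reset_index():
  channel  revenue
0   phone     2075
1     web      776

776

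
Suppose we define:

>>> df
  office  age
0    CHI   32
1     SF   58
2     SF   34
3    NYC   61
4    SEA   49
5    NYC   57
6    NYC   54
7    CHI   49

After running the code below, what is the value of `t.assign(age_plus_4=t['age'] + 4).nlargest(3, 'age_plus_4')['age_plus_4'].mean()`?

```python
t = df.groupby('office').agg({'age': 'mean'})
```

54.7777777778

group by office, mean of age:
              age
office           
CHI     40.500000
NYC     57.333333
SEA     49.000000
SF      46.000000
add column age_plus_4 = t['age'] + 4:
              age  age_plus_4
office                       
CHI     40.500000   44.500000
NYC     57.333333   61.333333
SEA     49.000000   53.000000
SF      46.000000   50.000000
take 3 rows with largest age_plus_4:
              age  age_plus_4
office                       
NYC     57.333333   61.333333
SEA     49.000000   53.000000
SF      46.000000   50.000000
Then the mean of column 'age_plus_4': 54.7777777778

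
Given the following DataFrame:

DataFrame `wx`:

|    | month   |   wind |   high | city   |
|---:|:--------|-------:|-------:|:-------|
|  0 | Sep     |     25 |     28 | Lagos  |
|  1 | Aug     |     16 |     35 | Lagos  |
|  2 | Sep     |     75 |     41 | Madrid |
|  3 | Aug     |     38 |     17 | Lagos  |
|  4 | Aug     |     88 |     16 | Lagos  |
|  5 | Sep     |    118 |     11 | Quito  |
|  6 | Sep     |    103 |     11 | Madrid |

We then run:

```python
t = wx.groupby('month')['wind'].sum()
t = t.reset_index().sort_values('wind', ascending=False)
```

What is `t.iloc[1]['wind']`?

142

group by month, sum of wind:
month
Aug    142
Sep    321
Name: wind, dtype: int64
reset_index():
  month  wind
0   Aug   142
1   Sep   321
sort by wind descending:
  month  wind
1   Sep   321
0   Aug   142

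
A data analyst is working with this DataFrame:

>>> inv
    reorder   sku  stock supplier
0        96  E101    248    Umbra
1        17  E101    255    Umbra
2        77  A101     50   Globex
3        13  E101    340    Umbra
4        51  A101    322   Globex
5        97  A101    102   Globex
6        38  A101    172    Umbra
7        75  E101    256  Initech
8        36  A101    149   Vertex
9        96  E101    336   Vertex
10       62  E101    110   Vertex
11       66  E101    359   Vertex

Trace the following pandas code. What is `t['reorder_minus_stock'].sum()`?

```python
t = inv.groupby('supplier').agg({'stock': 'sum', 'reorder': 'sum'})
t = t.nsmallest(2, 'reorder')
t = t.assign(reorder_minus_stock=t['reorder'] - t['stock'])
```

-1032

group by supplier: sum(stock), sum(reorder):
          stock  reorder
supplier                
Globex      474      225
Initech     256       75
Umbra      1015      164
Vertex      954      260
take 2 rows with smallest reorder:
          stock  reorder
supplier                
Initech     256       75
Umbra      1015      164
add column reorder_minus_stock = t['reorder'] - t['stock']:
          stock  reorder  reorder_minus_stock
supplier                                     
Initech     256       75                 -181
Umbra      1015      164                 -851
Taking the sum of column 'reorder_minus_stock' gives -1032.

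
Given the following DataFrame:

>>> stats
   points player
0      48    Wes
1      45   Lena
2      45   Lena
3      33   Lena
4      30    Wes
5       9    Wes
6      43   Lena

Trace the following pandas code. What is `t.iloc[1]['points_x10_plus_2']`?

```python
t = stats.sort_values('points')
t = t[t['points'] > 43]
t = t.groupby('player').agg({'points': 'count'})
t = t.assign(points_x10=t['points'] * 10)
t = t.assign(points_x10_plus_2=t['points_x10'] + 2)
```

sort by points:
   points player
5       9    Wes
4      30    Wes
3      33   Lena
6      43   Lena
1      45   Lena
2      45   Lena
0      48    Wes
filter rows where points > 43:
   points player
1      45   Lena
2      45   Lena
0      48    Wes
group by player, count of points:
        points
player        
Lena         2
Wes          1
add column points_x10 = t['points'] * 10:
        points  points_x10
player                    
Lena         2          20
Wes          1          10
add column points_x10_plus_2 = t['points_x10'] + 2:
        points  points_x10  points_x10_plus_2
player                                       
Lena         2          20                 22
Wes          1          10                 12
Hence 12.

12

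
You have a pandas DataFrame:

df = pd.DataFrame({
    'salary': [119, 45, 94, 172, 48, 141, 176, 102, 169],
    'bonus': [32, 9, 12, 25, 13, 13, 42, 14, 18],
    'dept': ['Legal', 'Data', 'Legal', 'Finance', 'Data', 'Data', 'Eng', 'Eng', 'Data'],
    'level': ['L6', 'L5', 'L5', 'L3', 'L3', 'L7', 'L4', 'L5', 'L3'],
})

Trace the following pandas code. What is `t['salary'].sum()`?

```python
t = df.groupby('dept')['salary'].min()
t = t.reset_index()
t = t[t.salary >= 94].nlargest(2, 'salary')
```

274

group by dept, min of salary:
dept
Data        45
Eng        102
Finance    172
Legal       94
Name: salary, dtype: int64
reset_index():
      dept  salary
0     Data      45
1      Eng     102
2  Finance     172
3    Legal      94
filter rows where salary >= 94:
      dept  salary
1      Eng     102
2  Finance     172
3    Legal      94
take 2 rows with largest salary:
      dept  salary
2  Finance     172
1      Eng     102
Taking the sum of column 'salary' gives 274.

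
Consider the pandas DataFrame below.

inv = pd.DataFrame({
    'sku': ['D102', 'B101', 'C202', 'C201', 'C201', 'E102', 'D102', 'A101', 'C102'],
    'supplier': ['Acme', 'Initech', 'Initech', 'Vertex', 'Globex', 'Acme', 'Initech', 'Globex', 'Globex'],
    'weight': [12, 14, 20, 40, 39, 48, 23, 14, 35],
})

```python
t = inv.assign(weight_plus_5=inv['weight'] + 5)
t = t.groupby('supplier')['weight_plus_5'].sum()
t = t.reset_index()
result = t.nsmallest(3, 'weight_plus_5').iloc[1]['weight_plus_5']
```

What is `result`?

add column weight_plus_5 = inv['weight'] + 5:
    sku supplier  weight  weight_plus_5
0  D102     Acme      12             17
1  B101  Initech      14             19
2  C202  Initech      20             25
3  C201   Vertex      40             45
4  C201   Globex      39             44
5  E102     Acme      48             53
6  D102  Initech      23             28
7  A101   Globex      14             19
8  C102   Globex      35             40
group by supplier, sum of weight_plus_5:
supplier
Acme        70
Globex     103
Initech     72
Vertex      45
Name: weight_plus_5, dtype: int64
reset_index():
  supplier  weight_plus_5
0     Acme             70
1   Globex            103
2  Initech             72
3   Vertex             45
take 3 rows with smallest weight_plus_5:
  supplier  weight_plus_5
3   Vertex             45
0     Acme             70
2  Initech             72

70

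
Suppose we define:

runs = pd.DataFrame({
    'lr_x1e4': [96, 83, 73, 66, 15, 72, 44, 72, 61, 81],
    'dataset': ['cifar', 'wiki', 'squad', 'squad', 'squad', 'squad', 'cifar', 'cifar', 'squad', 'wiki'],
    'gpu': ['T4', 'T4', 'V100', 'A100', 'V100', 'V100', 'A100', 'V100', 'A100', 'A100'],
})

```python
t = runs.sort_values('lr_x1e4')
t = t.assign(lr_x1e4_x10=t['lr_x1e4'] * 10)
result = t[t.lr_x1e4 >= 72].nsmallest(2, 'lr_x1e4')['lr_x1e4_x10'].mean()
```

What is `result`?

sort by lr_x1e4:
   lr_x1e4 dataset   gpu
4       15   squad  V100
6       44   cifar  A100
8       61   squad  A100
3       66   squad  A100
5       72   squad  V100
7       72   cifar  V100
2       73   squad  V100
9       81    wiki  A100
1       83    wiki    T4
0       96   cifar    T4
add column lr_x1e4_x10 = t['lr_x1e4'] * 10:
   lr_x1e4 dataset   gpu  lr_x1e4_x10
4       15   squad  V100          150
6       44   cifar  A100          440
8       61   squad  A100          610
3       66   squad  A100          660
5       72   squad  V100          720
7       72   cifar  V100          720
2       73   squad  V100          730
9       81    wiki  A100          810
1       83    wiki    T4          830
0       96   cifar    T4          960
filter rows where lr_x1e4 >= 72:
   lr_x1e4 dataset   gpu  lr_x1e4_x10
5       72   squad  V100          720
7       72   cifar  V100          720
2       73   squad  V100          730
9       81    wiki  A100          810
1       83    wiki    T4          830
0       96   cifar    T4          960
take 2 rows with smallest lr_x1e4:
   lr_x1e4 dataset   gpu  lr_x1e4_x10
5       72   squad  V100          720
7       72   cifar  V100          720

720.0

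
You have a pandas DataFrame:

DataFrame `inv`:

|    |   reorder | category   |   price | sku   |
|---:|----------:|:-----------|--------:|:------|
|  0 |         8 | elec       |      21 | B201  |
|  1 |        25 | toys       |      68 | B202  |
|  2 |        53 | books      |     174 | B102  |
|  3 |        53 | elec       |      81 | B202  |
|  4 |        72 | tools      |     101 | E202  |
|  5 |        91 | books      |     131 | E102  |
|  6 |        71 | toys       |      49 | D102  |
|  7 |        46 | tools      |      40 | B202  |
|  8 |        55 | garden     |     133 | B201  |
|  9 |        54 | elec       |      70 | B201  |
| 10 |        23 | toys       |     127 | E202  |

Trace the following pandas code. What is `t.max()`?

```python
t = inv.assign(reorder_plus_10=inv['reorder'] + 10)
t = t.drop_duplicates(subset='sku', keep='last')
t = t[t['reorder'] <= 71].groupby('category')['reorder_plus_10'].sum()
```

114

add column reorder_plus_10 = inv['reorder'] + 10:
    reorder category  price   sku  reorder_plus_10
0         8     elec     21  B201               18
1        25     toys     68  B202               35
2        53    books    174  B102               63
3        53     elec     81  B202               63
4        72    tools    101  E202               82
5        91    books    131  E102              101
6        71     toys     49  D102               81
7        46    tools     40  B202               56
8        55   garden    133  B201               65
9        54     elec     70  B201               64
10       23     toys    127  E202               33
drop duplicate sku (keep=last):
    reorder category  price   sku  reorder_plus_10
2        53    books    174  B102               63
5        91    books    131  E102              101
6        71     toys     49  D102               81
7        46    tools     40  B202               56
9        54     elec     70  B201               64
10       23     toys    127  E202               33
filter rows where reorder <= 71:
    reorder category  price   sku  reorder_plus_10
2        53    books    174  B102               63
6        71     toys     49  D102               81
7        46    tools     40  B202               56
9        54     elec     70  B201               64
10       23     toys    127  E202               33
group by category, sum of reorder_plus_10:
category
books     63
elec      64
tools     56
toys     114
Name: reorder_plus_10, dtype: int64
Reading off the max of the resulting series, we get 114.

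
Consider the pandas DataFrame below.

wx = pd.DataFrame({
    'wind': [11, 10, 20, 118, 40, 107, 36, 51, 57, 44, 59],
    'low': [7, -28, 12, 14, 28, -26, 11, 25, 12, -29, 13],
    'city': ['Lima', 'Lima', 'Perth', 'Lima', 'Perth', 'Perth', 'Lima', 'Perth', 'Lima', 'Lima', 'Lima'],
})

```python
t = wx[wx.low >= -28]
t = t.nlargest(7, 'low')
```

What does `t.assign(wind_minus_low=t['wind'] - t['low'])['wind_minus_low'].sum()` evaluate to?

filter rows where low >= -28:
    wind  low   city
0     11    7   Lima
1     10  -28   Lima
2     20   12  Perth
3    118   14   Lima
4     40   28  Perth
5    107  -26  Perth
6     36   11   Lima
7     51   25  Perth
8     57   12   Lima
10    59   13   Lima
take 7 rows with largest low:
    wind  low   city
4     40   28  Perth
7     51   25  Perth
3    118   14   Lima
10    59   13   Lima
2     20   12  Perth
8     57   12   Lima
6     36   11   Lima
add column wind_minus_low = t['wind'] - t['low']:
    wind  low   city  wind_minus_low
4     40   28  Perth              12
7     51   25  Perth              26
3    118   14   Lima             104
10    59   13   Lima              46
2     20   12  Perth               8
8     57   12   Lima              45
6     36   11   Lima              25
Finally, sum of column 'wind_minus_low' = 266.

266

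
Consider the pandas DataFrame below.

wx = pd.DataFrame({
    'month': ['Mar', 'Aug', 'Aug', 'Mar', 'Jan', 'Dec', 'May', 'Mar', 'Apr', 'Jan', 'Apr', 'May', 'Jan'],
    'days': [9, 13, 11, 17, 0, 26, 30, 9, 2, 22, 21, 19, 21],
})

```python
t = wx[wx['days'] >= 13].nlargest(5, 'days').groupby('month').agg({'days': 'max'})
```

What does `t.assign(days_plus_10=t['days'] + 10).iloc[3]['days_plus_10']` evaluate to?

filter rows where days >= 13:
   month  days
1    Aug    13
3    Mar    17
5    Dec    26
6    May    30
9    Jan    22
10   Apr    21
11   May    19
12   Jan    21
take 5 rows with largest days:
   month  days
6    May    30
5    Dec    26
9    Jan    22
10   Apr    21
12   Jan    21
group by month, max of days:
       days
month      
Apr      21
Dec      26
Jan      22
May      30
add column days_plus_10 = t['days'] + 10:
       days  days_plus_10
month                    
Apr      21            31
Dec      26            36
Jan      22            32
May      30            40
Finally, value at position 3, column 'days_plus_10' = 40.

40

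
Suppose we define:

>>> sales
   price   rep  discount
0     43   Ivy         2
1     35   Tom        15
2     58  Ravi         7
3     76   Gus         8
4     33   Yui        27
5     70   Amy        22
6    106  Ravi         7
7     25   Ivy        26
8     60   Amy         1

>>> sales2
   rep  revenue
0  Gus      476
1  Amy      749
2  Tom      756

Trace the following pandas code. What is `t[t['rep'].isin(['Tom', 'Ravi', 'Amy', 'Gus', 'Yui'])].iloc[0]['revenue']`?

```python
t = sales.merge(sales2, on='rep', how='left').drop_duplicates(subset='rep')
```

merge on 'rep' (how='left') → 9 rows:
   price   rep  discount  revenue
0     43   Ivy         2      NaN
1     35   Tom        15    756.0
2     58  Ravi         7      NaN
3     76   Gus         8    476.0
4     33   Yui        27      NaN
5     70   Amy        22    749.0
6    106  Ravi         7      NaN
7     25   Ivy        26      NaN
8     60   Amy         1    749.0
drop duplicate rep (keep=first):
   price   rep  discount  revenue
0     43   Ivy         2      NaN
1     35   Tom        15    756.0
2     58  Ravi         7      NaN
3     76   Gus         8    476.0
4     33   Yui        27      NaN
5     70   Amy        22    749.0
filter rows where rep in ['Tom', 'Ravi', 'Amy', 'Gus', 'Yui']:
   price   rep  discount  revenue
1     35   Tom        15    756.0
2     58  Ravi         7      NaN
3     76   Gus         8    476.0
4     33   Yui        27      NaN
5     70   Amy        22    749.0

756.0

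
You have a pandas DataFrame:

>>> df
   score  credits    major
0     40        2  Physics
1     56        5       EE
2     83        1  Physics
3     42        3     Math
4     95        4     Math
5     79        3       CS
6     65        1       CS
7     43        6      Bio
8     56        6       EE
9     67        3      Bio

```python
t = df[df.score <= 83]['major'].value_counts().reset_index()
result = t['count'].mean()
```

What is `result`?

filter rows where score <= 83:
   score  credits    major
0     40        2  Physics
1     56        5       EE
2     83        1  Physics
3     42        3     Math
5     79        3       CS
6     65        1       CS
7     43        6      Bio
8     56        6       EE
9     67        3      Bio
value_counts of major:
major
Physics    2
EE         2
CS         2
Bio        2
Math       1
Name: count, dtype: int64
reset_index():
     major  count
0  Physics      2
1       EE      2
2       CS      2
3      Bio      2
4     Math      1
Taking the mean of column 'count' gives 1.8.

1.8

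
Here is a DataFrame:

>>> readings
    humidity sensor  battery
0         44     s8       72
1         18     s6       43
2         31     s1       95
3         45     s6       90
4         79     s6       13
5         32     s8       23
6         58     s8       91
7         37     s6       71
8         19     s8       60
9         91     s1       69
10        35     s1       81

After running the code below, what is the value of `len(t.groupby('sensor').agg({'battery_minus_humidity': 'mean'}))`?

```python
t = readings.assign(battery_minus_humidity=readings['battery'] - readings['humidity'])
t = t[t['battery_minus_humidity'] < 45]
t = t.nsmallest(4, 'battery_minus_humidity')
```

3

add column battery_minus_humidity = readings['battery'] - readings['humidity']:
    humidity sensor  battery  battery_minus_humidity
0         44     s8       72                      28
1         18     s6       43                      25
2         31     s1       95                      64
3         45     s6       90                      45
4         79     s6       13                     -66
5         32     s8       23                      -9
6         58     s8       91                      33
7         37     s6       71                      34
8         19     s8       60                      41
9         91     s1       69                     -22
10        35     s1       81                      46
filter rows where battery_minus_humidity < 45:
   humidity sensor  battery  battery_minus_humidity
0        44     s8       72                      28
1        18     s6       43                      25
4        79     s6       13                     -66
5        32     s8       23                      -9
6        58     s8       91                      33
7        37     s6       71                      34
8        19     s8       60                      41
9        91     s1       69                     -22
take 4 rows with smallest battery_minus_humidity:
   humidity sensor  battery  battery_minus_humidity
4        79     s6       13                     -66
9        91     s1       69                     -22
5        32     s8       23                      -9
1        18     s6       43                      25
group by sensor, mean of battery_minus_humidity:
        battery_minus_humidity
sensor                        
s1                       -22.0
s6                       -20.5
s8                        -9.0
The number of rows is 3.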